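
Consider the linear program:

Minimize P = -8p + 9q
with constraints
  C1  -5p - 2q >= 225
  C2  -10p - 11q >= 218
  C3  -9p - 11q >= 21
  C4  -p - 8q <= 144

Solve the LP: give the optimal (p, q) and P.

p = -756/19, q = -495/38, minimum P = 7641/38

Extreme points and P = -8p + 9q:
  (-2039/35, 232/7) → P = 26752/35
  (-756/19, -495/38) → P = 7641/38
  (-197, 1752/11) → P = 33104/11
The feasible region is unbounded (it extends along (-8, 1), (-11, 9)), but P strictly increases along every unbounded feasible direction, so there is no improving ray and the minimum is attained at a vertex.

The binding constraints are -5p - 2q = 225 and -p - 8q = 144.
Solving simultaneously gives p = -756/19, q = -495/38.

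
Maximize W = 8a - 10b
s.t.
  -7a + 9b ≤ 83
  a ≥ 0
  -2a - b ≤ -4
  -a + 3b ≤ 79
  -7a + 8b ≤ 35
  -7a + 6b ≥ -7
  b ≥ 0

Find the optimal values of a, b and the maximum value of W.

a = 31/19, b = 14/19, maximum W = 108/19

Vertices and W = 8a - 10b:
  (0, 4) → W = -40
  (0, 35/8) → W = -175/4
  (31/19, 14/19) → W = 108/19
  (19, 21) → W = -58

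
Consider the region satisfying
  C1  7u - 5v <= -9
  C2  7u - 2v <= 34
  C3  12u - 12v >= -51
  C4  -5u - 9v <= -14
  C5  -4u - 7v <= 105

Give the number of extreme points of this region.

3

Intersecting each pair of boundary lines and keeping only the points that satisfy every inequality leaves:
  (49/8, 83/8)
  (-1/8, 13/8)
  (-97/56, 141/56)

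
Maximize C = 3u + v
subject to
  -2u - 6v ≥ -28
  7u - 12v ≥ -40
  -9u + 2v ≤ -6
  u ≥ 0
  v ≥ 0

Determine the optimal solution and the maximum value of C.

Vertices and C = 3u + v:
  (46/29, 120/29) → C = 258/29
  (14, 0) → C = 42
  (2/3, 0) → C = 2

At the optimal vertex, -2u - 6v = -28 and v = 0.
Solving simultaneously gives u = 14, v = 0.

u = 14, v = 0, maximum C = 42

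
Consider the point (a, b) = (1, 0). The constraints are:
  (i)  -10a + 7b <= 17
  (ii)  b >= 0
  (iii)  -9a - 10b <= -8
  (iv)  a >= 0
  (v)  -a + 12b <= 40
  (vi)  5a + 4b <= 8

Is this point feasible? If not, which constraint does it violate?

(i): -10 ≤ 17 ✓
(ii): 0 ≥ 0 ✓
(iii): -9 ≤ -8 ✓
(iv): 1 ≥ 0 ✓
(v): -1 ≤ 40 ✓
(vi): 5 ≤ 8 ✓

feasible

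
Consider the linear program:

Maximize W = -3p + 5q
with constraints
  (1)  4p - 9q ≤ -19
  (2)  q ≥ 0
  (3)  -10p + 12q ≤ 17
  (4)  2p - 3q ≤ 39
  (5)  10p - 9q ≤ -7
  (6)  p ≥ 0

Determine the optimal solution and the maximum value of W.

p = 23/10, q = 10/3, maximum W = 293/30

Vertices and W = -3p + 5q:
  (25/14, 61/21) → W = 55/6
  (2, 3) → W = 9
  (23/10, 10/3) → W = 293/30

At the optimal vertex, -10p + 12q = 17 and 10p - 9q = -7.
Solving simultaneously gives p = 23/10, q = 10/3.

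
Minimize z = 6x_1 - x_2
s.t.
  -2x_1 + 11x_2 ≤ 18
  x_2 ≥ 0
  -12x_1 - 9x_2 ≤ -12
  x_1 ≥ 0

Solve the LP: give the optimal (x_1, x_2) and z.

x_1 = 0, x_2 = 18/11, minimum z = -18/11

Corner points and z = 6x_1 - x_2:
  (0, 18/11) → z = -18/11
  (1, 0) → z = 6
  (0, 4/3) → z = -4/3
The feasible region is unbounded (it extends along (11, 2), (1, 0)), but z strictly increases along every unbounded feasible direction, so there is no improving ray and the minimum is attained at a vertex.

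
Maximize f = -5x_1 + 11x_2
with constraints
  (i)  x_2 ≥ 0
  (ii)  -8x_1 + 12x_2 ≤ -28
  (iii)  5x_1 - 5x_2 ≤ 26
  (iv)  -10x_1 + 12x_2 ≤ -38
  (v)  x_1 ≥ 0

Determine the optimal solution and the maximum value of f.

x_1 = 43/5, x_2 = 17/5, maximum f = -28/5

Corner points and f = -5x_1 + 11x_2:
  (26/5, 0) → f = -26
  (19/5, 0) → f = -19
  (43/5, 17/5) → f = -28/5
  (5, 1) → f = -14

The optimum lies where -8x_1 + 12x_2 = -28 and 5x_1 - 5x_2 = 26.
Solving simultaneously gives x_1 = 43/5, x_2 = 17/5.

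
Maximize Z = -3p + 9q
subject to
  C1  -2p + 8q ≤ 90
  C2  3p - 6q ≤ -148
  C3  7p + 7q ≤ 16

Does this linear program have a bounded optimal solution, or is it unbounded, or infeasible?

From the feasible point (-161/3, -13/6), moving in the direction (-8, -2) keeps every constraint satisfied while Z increases without bound.

unbounded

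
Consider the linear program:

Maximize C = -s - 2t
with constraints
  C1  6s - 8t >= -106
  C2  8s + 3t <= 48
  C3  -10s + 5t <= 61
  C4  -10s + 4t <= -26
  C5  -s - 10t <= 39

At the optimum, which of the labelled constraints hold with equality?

C4 and C5

Feasible corners and C = -s - 2t:
  (135/31, 136/31) → C = -407/31
  (597/77, -360/77) → C = 123/77
  (1, -4) → C = 7

The maximum is at (1, -4). Substituting into each constraint, equality holds for C4 and C5; the remaining constraints have slack.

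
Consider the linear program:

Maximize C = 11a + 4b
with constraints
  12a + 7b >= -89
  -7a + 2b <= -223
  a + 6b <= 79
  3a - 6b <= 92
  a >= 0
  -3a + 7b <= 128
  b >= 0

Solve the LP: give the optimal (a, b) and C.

The binding constraints are a + 6b = 79 and 3a - 6b = 92.
Solving simultaneously gives a = 171/4, b = 145/24.

a = 171/4, b = 145/24, maximum C = 5933/12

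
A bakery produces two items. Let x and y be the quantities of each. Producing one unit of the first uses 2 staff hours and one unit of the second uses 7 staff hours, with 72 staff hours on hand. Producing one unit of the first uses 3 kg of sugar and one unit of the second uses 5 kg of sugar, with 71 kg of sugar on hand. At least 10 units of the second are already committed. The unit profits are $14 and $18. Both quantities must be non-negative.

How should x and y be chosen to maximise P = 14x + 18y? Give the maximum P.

x = 1, y = 10, maximum P = 194

Corner points and P = 14x + 18y:
  (0, 72/7) → P = 1296/7
  (0, 10) → P = 180
  (1, 10) → P = 194

The binding constraints are 2x + 7y = 72 and y = 10.
Solving simultaneously gives x = 1, y = 10.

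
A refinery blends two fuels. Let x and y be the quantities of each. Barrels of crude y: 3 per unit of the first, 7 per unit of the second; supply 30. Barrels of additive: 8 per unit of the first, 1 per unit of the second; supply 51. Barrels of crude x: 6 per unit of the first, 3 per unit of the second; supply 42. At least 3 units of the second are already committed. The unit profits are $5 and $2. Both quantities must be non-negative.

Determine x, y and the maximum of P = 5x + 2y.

x = 3, y = 3, maximum P = 21

Feasible corners and P = 5x + 2y:
  (0, 30/7) → P = 60/7
  (0, 3) → P = 6
  (3, 3) → P = 21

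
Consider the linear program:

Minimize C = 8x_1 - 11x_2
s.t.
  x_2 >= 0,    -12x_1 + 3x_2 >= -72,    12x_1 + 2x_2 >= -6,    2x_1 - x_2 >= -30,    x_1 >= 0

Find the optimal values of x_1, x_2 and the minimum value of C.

Feasible corners and C = 8x_1 - 11x_2:
  (6, 0) → C = 48
  (0, 0) → C = 0
  (27, 84) → C = -708
  (0, 30) → C = -330

The binding constraints are -12x_1 + 3x_2 = -72 and 2x_1 - x_2 = -30.
Solving simultaneously gives x_1 = 27, x_2 = 84.

x_1 = 27, x_2 = 84, minimum C = -708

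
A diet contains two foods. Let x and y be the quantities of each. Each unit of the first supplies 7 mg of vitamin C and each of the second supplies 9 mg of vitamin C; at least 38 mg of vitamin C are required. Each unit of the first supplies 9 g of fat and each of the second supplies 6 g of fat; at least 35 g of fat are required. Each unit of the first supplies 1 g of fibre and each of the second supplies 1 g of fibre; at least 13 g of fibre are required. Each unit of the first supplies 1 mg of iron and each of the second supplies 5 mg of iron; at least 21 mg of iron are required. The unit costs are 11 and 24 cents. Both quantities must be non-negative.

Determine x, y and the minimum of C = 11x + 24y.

Vertices and C = 11x + 24y:
  (0, 13) → C = 312
  (21, 0) → C = 231
  (11, 2) → C = 169
The feasible region is unbounded (it extends along (0, 1), (1, 0)), but C strictly increases along every unbounded feasible direction, so there is no improving ray and the minimum is attained at a vertex.

At the optimal vertex, x + y = 13 and x + 5y = 21.
Solving simultaneously gives x = 11, y = 2.

x = 11, y = 2, minimum C = 169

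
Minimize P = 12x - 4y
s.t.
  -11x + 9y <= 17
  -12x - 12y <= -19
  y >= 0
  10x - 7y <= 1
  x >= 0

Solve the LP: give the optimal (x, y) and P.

x = 0, y = 17/9, minimum P = -68/9

Extreme points and P = 12x - 4y:
  (128/13, 181/13) → P = 812/13
  (0, 17/9) → P = -68/9
  (145/204, 89/102) → P = 257/51
  (0, 19/12) → P = -19/3

The optimum lies where -11x + 9y = 17 and x = 0.
Solving simultaneously gives x = 0, y = 17/9.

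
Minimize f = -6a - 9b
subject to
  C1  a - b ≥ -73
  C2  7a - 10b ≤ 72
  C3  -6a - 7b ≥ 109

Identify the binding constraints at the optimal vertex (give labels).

C1 and C3

Extreme points and f = -6a - 9b:
  (-802/3, -583/3) → f = 3353
  (-620/13, 329/13) → f = 759/13
  (-586/109, -1195/109) → f = 14271/109

The minimum is at (-620/13, 329/13). Substituting into each constraint, equality holds for C1 and C3; the remaining constraints have slack.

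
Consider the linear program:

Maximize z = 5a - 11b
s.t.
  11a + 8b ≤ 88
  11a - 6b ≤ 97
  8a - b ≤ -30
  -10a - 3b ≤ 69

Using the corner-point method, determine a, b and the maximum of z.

a = -159/34, b = -126/17, maximum z = 1977/34

Corner points and z = 5a - 11b:
  (-152/75, 1034/75) → z = -12134/75
  (-816/47, 1639/47) → z = -22109/47
  (-159/34, -126/17) → z = 1977/34

The optimum lies where 8a - b = -30 and -10a - 3b = 69.
Solving simultaneously gives a = -159/34, b = -126/17.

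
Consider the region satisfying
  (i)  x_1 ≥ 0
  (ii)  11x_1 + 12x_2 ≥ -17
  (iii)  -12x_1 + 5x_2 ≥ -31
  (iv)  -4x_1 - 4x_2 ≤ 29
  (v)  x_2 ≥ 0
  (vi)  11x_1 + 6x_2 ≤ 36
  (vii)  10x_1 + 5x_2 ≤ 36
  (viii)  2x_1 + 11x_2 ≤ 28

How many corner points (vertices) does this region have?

Intersecting each pair of boundary lines and keeping only the points that satisfy every inequality leaves:
  (0, 0)
  (0, 28/11)
  (31/12, 0)
  (366/127, 91/127)
  (228/109, 236/109)

5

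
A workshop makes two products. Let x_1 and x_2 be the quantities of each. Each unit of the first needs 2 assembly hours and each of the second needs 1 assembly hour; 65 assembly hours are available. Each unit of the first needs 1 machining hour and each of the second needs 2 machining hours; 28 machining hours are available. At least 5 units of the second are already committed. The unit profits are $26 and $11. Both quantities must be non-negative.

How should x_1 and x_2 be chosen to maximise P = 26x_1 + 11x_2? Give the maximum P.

Corner points and P = 26x_1 + 11x_2:
  (0, 14) → P = 154
  (0, 5) → P = 55
  (18, 5) → P = 523

The binding constraints are x_1 + 2x_2 = 28 and x_2 = 5.
Solving simultaneously gives x_1 = 18, x_2 = 5.

x_1 = 18, x_2 = 5, maximum P = 523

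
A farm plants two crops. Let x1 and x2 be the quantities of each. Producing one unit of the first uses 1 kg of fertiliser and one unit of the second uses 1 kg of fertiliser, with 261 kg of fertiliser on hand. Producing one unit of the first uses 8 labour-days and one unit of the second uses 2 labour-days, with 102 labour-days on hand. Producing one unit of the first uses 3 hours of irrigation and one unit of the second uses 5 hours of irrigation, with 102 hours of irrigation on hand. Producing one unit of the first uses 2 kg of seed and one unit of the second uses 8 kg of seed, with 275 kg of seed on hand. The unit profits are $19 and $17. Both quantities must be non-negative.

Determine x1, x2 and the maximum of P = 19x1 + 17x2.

x1 = 9, x2 = 15, maximum P = 426

Corner points and P = 19x1 + 17x2:
  (0, 0) → P = 0
  (0, 102/5) → P = 1734/5
  (51/4, 0) → P = 969/4
  (9, 15) → P = 426

The optimum lies where 8x1 + 2x2 = 102 and 3x1 + 5x2 = 102.
Solving simultaneously gives x1 = 9, x2 = 15.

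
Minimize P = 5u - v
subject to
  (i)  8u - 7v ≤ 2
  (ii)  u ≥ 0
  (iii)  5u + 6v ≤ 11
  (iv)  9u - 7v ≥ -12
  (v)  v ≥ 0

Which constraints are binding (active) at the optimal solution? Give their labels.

Vertices and P = 5u - v:
  (89/83, 78/83) → P = 367/83
  (1/4, 0) → P = 5/4
  (0, 12/7) → P = -12/7
  (0, 0) → P = 0
  (5/89, 159/89) → P = -134/89

The minimum is at (0, 12/7). Substituting into each constraint, equality holds for (ii) and (iv); the remaining constraints have slack.

(ii) and (iv)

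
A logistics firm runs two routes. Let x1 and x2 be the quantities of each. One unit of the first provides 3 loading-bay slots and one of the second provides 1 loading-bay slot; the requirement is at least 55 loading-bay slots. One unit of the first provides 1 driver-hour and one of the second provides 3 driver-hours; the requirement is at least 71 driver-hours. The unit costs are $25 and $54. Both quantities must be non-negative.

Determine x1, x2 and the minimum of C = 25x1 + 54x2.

The feasible region is unbounded (it extends along (0, 1), (1, 0)), but C strictly increases along every unbounded feasible direction, so there is no improving ray and the minimum is attained at a vertex.

At the optimal vertex, 3x1 + x2 = 55 and x1 + 3x2 = 71.
Solving simultaneously gives x1 = 47/4, x2 = 79/4.

x1 = 47/4, x2 = 79/4, minimum C = 5441/4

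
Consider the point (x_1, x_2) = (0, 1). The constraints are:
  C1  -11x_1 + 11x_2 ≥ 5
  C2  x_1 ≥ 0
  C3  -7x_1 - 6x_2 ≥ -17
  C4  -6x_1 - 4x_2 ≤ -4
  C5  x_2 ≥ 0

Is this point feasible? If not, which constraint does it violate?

feasible

C1: 11 ≥ 5 ✓
C2: 0 ≥ 0 ✓
C3: -6 ≥ -17 ✓
C4: -4 ≤ -4 ✓
C5: 1 ≥ 0 ✓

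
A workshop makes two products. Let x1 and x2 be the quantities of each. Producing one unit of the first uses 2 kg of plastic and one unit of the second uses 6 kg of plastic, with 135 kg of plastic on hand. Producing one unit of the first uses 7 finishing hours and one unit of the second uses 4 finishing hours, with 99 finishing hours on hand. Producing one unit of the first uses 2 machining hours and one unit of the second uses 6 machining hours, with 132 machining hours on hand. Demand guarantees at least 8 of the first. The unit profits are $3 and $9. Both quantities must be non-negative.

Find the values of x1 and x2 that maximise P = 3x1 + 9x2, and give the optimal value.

x1 = 8, x2 = 43/4, maximum P = 483/4

The binding constraints are 7x1 + 4x2 = 99 and x1 = 8.
Solving simultaneously gives x1 = 8, x2 = 43/4.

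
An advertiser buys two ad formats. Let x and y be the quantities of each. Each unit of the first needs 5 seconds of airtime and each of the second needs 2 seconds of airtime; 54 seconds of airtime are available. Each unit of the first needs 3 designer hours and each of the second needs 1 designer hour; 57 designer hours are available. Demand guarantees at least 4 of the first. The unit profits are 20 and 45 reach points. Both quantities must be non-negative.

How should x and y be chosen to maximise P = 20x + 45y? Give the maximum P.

x = 4, y = 17, maximum P = 845

The optimum lies where 5x + 2y = 54 and x = 4.
Solving simultaneously gives x = 4, y = 17.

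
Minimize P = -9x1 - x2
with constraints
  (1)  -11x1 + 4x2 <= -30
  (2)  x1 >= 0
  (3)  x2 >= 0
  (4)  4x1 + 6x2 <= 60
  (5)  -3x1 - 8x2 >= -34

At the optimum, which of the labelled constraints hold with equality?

Vertices and P = -9x1 - x2:
  (30/11, 0) → P = -270/11
  (94/25, 71/25) → P = -917/25
  (34/3, 0) → P = -102

The minimum is at (34/3, 0). Substituting into each constraint, equality holds for (3) and (5); the remaining constraints have slack.

(3) and (5)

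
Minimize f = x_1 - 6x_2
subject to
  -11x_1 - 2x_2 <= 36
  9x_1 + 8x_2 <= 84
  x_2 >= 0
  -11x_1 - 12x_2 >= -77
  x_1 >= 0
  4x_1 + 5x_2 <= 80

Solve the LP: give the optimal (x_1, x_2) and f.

At the optimal vertex, -11x_1 - 12x_2 = -77 and x_1 = 0.
Solving simultaneously gives x_1 = 0, x_2 = 77/12.

x_1 = 0, x_2 = 77/12, minimum f = -77/2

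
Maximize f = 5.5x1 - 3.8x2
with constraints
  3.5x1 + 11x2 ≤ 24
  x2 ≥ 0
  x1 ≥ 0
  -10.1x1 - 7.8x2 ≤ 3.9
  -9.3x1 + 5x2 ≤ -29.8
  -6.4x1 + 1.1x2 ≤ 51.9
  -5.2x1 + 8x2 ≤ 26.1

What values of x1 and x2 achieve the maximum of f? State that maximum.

Corner points and f = 5.5x1 - 3.8x2:
  (48/7, 0) → f = 264/7
  (2239/599, 1189/1198) → f = 50277/2995
  (298/93, 0) → f = 1639/93

x1 = 48/7, x2 = 0, maximum f = 264/7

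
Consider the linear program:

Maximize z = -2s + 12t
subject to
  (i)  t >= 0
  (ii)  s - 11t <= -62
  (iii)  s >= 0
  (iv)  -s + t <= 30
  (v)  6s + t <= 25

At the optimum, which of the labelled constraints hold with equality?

Corner points and z = -2s + 12t:
  (0, 62/11) → z = 744/11
  (213/67, 397/67) → z = 4338/67
  (0, 25) → z = 300

The maximum is at (0, 25). Substituting into each constraint, equality holds for (iii) and (v); the remaining constraints have slack.

(iii) and (v)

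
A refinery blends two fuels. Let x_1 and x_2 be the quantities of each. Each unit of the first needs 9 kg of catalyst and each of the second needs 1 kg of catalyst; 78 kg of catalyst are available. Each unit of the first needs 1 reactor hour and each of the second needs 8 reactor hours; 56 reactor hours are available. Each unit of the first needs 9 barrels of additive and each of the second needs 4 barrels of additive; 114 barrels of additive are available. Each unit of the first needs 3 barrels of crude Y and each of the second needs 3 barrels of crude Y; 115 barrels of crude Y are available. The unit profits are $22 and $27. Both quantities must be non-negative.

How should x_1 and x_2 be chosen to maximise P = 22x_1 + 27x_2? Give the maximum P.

Feasible corners and P = 22x_1 + 27x_2:
  (0, 0) → P = 0
  (0, 7) → P = 189
  (26/3, 0) → P = 572/3
  (8, 6) → P = 338

At the optimal vertex, 9x_1 + x_2 = 78 and x_1 + 8x_2 = 56.
Solving simultaneously gives x_1 = 8, x_2 = 6.

x_1 = 8, x_2 = 6, maximum P = 338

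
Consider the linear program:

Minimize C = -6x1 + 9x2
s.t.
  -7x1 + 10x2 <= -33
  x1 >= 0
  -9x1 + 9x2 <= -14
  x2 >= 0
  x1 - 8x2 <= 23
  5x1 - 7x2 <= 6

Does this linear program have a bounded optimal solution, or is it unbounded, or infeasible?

infeasible

The boundaries -7x1 + 10x2 = -33 and x2 = 0 meet at (33/7, 0), but that point violates 5x1 - 7x2 ≤ 6. Every candidate vertex is excluded by some other constraint, so the feasible region is empty.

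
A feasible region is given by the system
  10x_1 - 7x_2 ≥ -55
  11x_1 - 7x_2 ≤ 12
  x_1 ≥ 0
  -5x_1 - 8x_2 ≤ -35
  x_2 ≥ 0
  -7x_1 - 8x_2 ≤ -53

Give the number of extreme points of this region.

4

Of the 15 pairwise boundary intersections, those satisfying every inequality are:
  (67, 725/7)
  (0, 55/7)
  (467/137, 499/137)
  (0, 53/8)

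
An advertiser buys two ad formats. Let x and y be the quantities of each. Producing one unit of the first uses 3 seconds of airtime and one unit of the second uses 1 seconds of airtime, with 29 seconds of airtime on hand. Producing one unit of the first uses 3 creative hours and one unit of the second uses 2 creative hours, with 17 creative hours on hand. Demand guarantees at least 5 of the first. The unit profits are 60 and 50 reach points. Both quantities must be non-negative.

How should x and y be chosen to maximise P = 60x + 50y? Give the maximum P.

x = 5, y = 1, maximum P = 350

Corner points and P = 60x + 50y:
  (17/3, 0) → P = 340
  (5, 0) → P = 300
  (5, 1) → P = 350

The binding constraints are 3x + 2y = 17 and x = 5.
Solving simultaneously gives x = 5, y = 1.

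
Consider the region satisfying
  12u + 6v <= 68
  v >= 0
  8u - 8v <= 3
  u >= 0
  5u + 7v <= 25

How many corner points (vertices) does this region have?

4

The feasible vertices (each the meet of two boundaries and inside every other half-plane) are:
  (3/8, 0)
  (0, 0)
  (221/96, 185/96)
  (0, 25/7)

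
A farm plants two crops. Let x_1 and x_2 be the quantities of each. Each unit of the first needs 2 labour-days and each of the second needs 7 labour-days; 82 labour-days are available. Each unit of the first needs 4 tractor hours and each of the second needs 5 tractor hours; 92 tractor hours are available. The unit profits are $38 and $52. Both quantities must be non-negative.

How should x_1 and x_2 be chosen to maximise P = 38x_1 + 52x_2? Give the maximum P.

x_1 = 13, x_2 = 8, maximum P = 910

At the optimal vertex, 2x_1 + 7x_2 = 82 and 4x_1 + 5x_2 = 92.
Solving simultaneously gives x_1 = 13, x_2 = 8.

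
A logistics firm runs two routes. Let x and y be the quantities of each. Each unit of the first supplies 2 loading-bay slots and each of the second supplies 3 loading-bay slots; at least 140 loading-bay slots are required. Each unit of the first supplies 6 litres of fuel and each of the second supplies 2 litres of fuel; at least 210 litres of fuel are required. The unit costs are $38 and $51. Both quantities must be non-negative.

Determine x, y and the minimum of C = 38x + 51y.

Vertices and C = 38x + 51y:
  (0, 105) → C = 5355
  (70, 0) → C = 2660
  (25, 30) → C = 2480
The feasible region is unbounded (it extends along (0, 1), (1, 0)), but C strictly increases along every unbounded feasible direction, so there is no improving ray and the minimum is attained at a vertex.

The optimum lies where 2x + 3y = 140 and 6x + 2y = 210.
Solving simultaneously gives x = 25, y = 30.

x = 25, y = 30, minimum C = 2480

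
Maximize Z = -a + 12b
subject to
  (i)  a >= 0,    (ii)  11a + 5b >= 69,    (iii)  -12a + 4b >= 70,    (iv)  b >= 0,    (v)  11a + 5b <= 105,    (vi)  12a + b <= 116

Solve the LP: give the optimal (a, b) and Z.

Feasible corners and Z = -a + 12b:
  (0, 35/2) → Z = 210
  (0, 21) → Z = 252
  (35/52, 1015/52) → Z = 12145/52

At the optimal vertex, a = 0 and 11a + 5b = 105.
Solving simultaneously gives a = 0, b = 21.

a = 0, b = 21, maximum Z = 252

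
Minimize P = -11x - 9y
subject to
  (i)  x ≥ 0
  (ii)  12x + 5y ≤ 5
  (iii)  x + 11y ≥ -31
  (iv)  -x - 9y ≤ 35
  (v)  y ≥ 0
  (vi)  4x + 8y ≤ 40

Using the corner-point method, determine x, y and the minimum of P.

x = 0, y = 1, minimum P = -9

Vertices and P = -11x - 9y:
  (0, 1) → P = -9
  (0, 0) → P = 0
  (5/12, 0) → P = -55/12

At the optimal vertex, x = 0 and 12x + 5y = 5.
Solving simultaneously gives x = 0, y = 1.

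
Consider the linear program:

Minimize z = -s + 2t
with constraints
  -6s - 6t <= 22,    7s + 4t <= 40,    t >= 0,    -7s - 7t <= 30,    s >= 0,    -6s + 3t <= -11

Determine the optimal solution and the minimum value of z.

Vertices and z = -s + 2t:
  (40/7, 0) → z = -40/7
  (164/45, 163/45) → z = 18/5
  (11/6, 0) → z = -11/6

At the optimal vertex, 7s + 4t = 40 and t = 0.
Solving simultaneously gives s = 40/7, t = 0.

s = 40/7, t = 0, minimum z = -40/7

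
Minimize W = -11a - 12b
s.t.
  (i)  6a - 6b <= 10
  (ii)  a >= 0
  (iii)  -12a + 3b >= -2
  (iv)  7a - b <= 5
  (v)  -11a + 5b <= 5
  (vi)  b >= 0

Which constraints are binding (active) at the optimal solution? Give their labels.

Vertices and W = -11a - 12b:
  (0, 1) → W = -12
  (0, 0) → W = 0
  (25/27, 82/27) → W = -1259/27
  (1/6, 0) → W = -11/6

The minimum is at (25/27, 82/27). Substituting into each constraint, equality holds for (iii) and (v); the remaining constraints have slack.

(iii) and (v)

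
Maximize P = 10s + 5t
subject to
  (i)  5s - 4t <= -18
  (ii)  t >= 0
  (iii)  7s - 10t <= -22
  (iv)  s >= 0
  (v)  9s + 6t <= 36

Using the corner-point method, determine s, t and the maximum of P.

Vertices and P = 10s + 5t:
  (0, 9/2) → P = 45/2
  (6/11, 57/11) → P = 345/11
  (0, 6) → P = 30

The optimum lies where 5s - 4t = -18 and 9s + 6t = 36.
Solving simultaneously gives s = 6/11, t = 57/11.

s = 6/11, t = 57/11, maximum P = 345/11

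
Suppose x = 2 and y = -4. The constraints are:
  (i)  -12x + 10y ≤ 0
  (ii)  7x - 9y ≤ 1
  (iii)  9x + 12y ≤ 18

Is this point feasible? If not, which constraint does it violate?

not feasible — violates (ii)

Constraint (ii): 7x - 9y = 50, which is not ≤ 1. All other constraints are satisfied.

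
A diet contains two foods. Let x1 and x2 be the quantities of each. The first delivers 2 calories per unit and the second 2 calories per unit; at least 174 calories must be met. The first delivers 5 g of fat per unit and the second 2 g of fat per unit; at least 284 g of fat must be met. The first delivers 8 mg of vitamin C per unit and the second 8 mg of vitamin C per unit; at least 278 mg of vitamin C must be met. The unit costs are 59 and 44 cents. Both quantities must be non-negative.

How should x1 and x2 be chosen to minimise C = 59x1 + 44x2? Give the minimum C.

x1 = 110/3, x2 = 151/3, minimum C = 4378

Feasible corners and C = 59x1 + 44x2:
  (0, 142) → C = 6248
  (87, 0) → C = 5133
  (110/3, 151/3) → C = 4378
The feasible region is unbounded (it extends along (0, 1), (1, 0)), but C strictly increases along every unbounded feasible direction, so there is no improving ray and the minimum is attained at a vertex.

The binding constraints are 2x1 + 2x2 = 174 and 5x1 + 2x2 = 284.
Solving simultaneously gives x1 = 110/3, x2 = 151/3.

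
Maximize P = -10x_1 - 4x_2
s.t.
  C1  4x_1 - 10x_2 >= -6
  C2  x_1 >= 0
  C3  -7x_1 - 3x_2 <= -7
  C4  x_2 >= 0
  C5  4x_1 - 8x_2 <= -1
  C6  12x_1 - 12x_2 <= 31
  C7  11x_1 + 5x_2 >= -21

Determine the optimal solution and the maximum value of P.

Corner points and P = -10x_1 - 4x_2:
  (26/41, 35/41) → P = -400/41
  (19/4, 5/2) → P = -115/2
  (53/68, 35/68) → P = -335/34

x_1 = 26/41, x_2 = 35/41, maximum P = -400/41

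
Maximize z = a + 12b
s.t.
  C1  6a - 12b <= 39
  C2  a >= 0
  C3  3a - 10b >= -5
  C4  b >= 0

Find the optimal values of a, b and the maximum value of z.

a = 75/4, b = 49/8, maximum z = 369/4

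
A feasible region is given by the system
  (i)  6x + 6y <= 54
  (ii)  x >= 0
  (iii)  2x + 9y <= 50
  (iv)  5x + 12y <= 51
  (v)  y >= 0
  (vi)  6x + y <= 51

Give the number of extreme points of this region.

Pairwise boundary intersections that survive every other constraint:
  (57/7, 6/7)
  (42/5, 3/5)
  (0, 17/4)
  (0, 0)
  (17/2, 0)

5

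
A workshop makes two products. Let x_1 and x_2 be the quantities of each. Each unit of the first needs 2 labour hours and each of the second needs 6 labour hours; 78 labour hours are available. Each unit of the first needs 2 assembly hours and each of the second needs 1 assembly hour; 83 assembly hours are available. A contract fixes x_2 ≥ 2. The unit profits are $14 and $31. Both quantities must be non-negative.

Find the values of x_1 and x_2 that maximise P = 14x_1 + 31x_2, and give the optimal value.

x_1 = 33, x_2 = 2, maximum P = 524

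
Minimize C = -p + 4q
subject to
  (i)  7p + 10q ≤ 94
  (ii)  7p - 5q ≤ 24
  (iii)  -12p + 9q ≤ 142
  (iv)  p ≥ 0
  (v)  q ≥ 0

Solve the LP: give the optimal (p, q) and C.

p = 24/7, q = 0, minimum C = -24/7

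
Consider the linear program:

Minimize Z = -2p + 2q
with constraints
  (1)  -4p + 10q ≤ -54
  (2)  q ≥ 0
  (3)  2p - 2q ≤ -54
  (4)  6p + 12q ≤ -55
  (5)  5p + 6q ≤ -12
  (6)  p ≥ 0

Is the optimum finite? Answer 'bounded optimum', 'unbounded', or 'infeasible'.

The boundaries 5p + 6q = -12 and p = 0 meet at (0, -2), but that point violates -4p + 10q ≤ -54. Every candidate vertex is excluded by some other constraint, so the feasible region is empty.

infeasible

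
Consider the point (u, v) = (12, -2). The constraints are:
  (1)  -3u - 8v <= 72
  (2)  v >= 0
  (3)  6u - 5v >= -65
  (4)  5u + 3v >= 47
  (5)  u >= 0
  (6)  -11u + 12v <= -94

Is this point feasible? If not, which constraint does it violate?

Constraint (2): v = -2, which is not ≥ 0. All other constraints are satisfied.

not feasible — violates (2)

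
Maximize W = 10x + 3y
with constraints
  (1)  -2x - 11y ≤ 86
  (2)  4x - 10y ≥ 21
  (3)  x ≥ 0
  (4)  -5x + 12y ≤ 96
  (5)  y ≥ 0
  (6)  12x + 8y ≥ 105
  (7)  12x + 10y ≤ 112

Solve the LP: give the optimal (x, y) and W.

x = 28/3, y = 0, maximum W = 280/3

Corner points and W = 10x + 3y:
  (609/76, 21/19) → W = 3171/38
  (133/16, 49/40) → W = 434/5
  (35/4, 0) → W = 175/2
  (28/3, 0) → W = 280/3

At the optimal vertex, y = 0 and 12x + 10y = 112.
Solving simultaneously gives x = 28/3, y = 0.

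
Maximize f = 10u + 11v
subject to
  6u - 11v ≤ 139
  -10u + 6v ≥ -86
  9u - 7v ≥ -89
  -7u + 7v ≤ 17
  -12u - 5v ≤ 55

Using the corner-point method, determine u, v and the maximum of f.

u = 176/7, v = 193/7, maximum f = 3883/7

Feasible corners and f = 10u + 11v:
  (56/37, -437/37) → f = -4247/37
  (5/9, -37/3) → f = -1171/9
  (176/7, 193/7) → f = 3883/7
  (-470/119, -181/119) → f = -6691/119

At the optimal vertex, -10u + 6v = -86 and -7u + 7v = 17.
Solving simultaneously gives u = 176/7, v = 193/7.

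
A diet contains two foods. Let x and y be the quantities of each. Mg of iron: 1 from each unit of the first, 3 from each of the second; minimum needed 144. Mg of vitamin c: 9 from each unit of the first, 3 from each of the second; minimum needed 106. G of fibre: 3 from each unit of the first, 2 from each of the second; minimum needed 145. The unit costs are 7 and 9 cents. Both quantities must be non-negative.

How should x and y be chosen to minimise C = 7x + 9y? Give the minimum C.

Corner points and C = 7x + 9y:
  (0, 145/2) → C = 1305/2
  (144, 0) → C = 1008
  (21, 41) → C = 516
The feasible region is unbounded (it extends along (0, 1), (1, 0)), but C strictly increases along every unbounded feasible direction, so there is no improving ray and the minimum is attained at a vertex.

x = 21, y = 41, minimum C = 516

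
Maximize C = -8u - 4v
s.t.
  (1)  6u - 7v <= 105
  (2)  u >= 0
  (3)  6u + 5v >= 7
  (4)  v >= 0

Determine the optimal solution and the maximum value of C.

u = 0, v = 7/5, maximum C = -28/5

Extreme points and C = -8u - 4v:
  (35/2, 0) → C = -140
  (0, 7/5) → C = -28/5
  (7/6, 0) → C = -28/3
The feasible region is unbounded (it extends along (0, 1), (7, 6)), but C strictly decreases along every unbounded feasible direction, so there is no improving ray and the maximum is attained at a vertex.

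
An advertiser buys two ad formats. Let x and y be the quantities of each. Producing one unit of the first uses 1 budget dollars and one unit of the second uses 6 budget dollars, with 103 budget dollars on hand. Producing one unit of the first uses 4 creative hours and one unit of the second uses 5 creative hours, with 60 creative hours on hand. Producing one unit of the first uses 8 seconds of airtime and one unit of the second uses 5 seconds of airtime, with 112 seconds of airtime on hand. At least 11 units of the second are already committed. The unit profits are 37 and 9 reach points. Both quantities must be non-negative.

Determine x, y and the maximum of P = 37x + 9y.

Extreme points and P = 37x + 9y:
  (0, 12) → P = 108
  (0, 11) → P = 99
  (5/4, 11) → P = 581/4

x = 5/4, y = 11, maximum P = 581/4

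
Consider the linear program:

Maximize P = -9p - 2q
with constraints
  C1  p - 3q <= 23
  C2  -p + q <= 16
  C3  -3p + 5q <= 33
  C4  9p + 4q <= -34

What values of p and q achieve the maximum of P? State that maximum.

p = -71/2, q = -39/2, maximum P = 717/2

Extreme points and P = -9p - 2q:
  (-71/2, -39/2) → P = 717/2
  (-10/31, -241/31) → P = 572/31
  (-47/2, -15/2) → P = 453/2
  (-302/57, 65/19) → P = 776/19

The binding constraints are p - 3q = 23 and -p + q = 16.
Solving simultaneously gives p = -71/2, q = -39/2.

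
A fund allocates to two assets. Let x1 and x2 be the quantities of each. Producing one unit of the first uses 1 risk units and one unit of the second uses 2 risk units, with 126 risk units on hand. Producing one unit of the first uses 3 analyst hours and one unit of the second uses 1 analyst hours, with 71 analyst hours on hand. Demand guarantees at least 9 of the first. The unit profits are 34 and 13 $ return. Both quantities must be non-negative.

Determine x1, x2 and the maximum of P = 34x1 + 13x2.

x1 = 9, x2 = 44, maximum P = 878

Feasible corners and P = 34x1 + 13x2:
  (71/3, 0) → P = 2414/3
  (9, 0) → P = 306
  (9, 44) → P = 878

At the optimal vertex, 3x1 + x2 = 71 and x1 = 9.
Solving simultaneously gives x1 = 9, x2 = 44.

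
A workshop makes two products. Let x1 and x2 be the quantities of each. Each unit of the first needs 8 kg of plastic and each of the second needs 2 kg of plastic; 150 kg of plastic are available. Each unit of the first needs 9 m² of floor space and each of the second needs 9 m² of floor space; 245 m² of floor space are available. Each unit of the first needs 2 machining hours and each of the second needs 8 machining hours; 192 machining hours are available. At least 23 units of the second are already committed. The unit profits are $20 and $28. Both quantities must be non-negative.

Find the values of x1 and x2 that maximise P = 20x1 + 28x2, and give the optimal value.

x1 = 4, x2 = 23, maximum P = 724

Corner points and P = 20x1 + 28x2:
  (0, 24) → P = 672
  (0, 23) → P = 644
  (4, 23) → P = 724

The binding constraints are 2x1 + 8x2 = 192 and x2 = 23.
Solving simultaneously gives x1 = 4, x2 = 23.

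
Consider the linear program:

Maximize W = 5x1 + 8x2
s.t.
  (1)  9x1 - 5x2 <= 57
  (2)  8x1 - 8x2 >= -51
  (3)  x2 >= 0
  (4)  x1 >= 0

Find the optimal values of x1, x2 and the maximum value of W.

Vertices and W = 5x1 + 8x2:
  (711/32, 915/32) → W = 10875/32
  (19/3, 0) → W = 95/3
  (0, 51/8) → W = 51
  (0, 0) → W = 0

x1 = 711/32, x2 = 915/32, maximum W = 10875/32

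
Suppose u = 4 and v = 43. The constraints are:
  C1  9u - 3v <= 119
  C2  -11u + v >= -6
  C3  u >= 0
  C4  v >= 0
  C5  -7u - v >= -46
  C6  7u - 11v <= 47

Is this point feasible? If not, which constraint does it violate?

Constraint C5: -7u - v = -71, which is not ≥ -46. All other constraints are satisfied.

not feasible — violates C5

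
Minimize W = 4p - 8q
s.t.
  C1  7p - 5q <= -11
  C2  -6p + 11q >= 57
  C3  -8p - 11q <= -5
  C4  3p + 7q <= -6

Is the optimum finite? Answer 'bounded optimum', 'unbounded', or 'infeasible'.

infeasible

The boundaries 7p - 5q = -11 and -6p + 11q = 57 meet at (164/47, 333/47), but that point violates 3p + 7q ≤ -6. Every candidate vertex is excluded by some other constraint, so the feasible region is empty.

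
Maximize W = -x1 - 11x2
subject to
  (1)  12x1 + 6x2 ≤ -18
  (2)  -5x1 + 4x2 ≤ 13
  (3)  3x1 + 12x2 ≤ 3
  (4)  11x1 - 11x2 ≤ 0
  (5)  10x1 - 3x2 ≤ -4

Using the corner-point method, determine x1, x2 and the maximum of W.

x1 = -13, x2 = -13, maximum W = 156

Extreme points and W = -x1 - 11x2:
  (-13/7, 5/7) → W = -6
  (-1, -1) → W = 12
  (-2, 3/4) → W = -25/4
  (-13, -13) → W = 156

The binding constraints are -5x1 + 4x2 = 13 and 11x1 - 11x2 = 0.
Solving simultaneously gives x1 = -13, x2 = -13.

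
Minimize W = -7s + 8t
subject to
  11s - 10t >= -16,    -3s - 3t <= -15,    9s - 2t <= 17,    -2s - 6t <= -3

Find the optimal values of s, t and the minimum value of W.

s = 27/11, t = 28/11, minimum W = 35/11

Corner points and W = -7s + 8t:
  (34/21, 71/21) → W = 110/7
  (101/34, 331/68) → W = 617/34
  (27/11, 28/11) → W = 35/11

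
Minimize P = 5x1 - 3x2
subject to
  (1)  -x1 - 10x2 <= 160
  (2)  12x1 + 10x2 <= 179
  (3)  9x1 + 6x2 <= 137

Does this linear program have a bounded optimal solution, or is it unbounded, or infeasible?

unbounded

From the feasible point (1165/42, -1577/84), moving in the direction (-10, 1) keeps every constraint satisfied while P decreases without bound.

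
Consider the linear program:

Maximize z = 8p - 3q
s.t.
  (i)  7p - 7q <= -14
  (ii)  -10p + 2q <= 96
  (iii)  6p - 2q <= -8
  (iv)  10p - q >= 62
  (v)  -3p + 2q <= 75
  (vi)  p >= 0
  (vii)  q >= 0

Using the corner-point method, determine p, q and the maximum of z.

Feasible corners and z = 8p - 3q:
  (66/7, 226/7) → z = -150/7
  (67/3, 71) → z = -103/3
  (199/17, 936/17) → z = -1216/17

At the optimal vertex, 6p - 2q = -8 and 10p - q = 62.
Solving simultaneously gives p = 66/7, q = 226/7.

p = 66/7, q = 226/7, maximum z = -150/7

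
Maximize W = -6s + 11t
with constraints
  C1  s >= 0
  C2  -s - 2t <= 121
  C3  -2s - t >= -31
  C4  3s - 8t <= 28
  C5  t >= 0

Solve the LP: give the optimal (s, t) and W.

s = 0, t = 31, maximum W = 341

Feasible corners and W = -6s + 11t:
  (0, 31) → W = 341
  (0, 0) → W = 0
  (276/19, 37/19) → W = -1249/19
  (28/3, 0) → W = -56

At the optimal vertex, s = 0 and -2s - t = -31.
Solving simultaneously gives s = 0, t = 31.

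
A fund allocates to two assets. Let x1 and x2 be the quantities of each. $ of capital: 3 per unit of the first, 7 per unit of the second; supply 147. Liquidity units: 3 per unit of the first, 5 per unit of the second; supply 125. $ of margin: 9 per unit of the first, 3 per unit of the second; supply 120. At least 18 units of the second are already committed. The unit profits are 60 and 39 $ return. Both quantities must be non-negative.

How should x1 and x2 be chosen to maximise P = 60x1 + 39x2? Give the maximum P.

x1 = 7, x2 = 18, maximum P = 1122

Extreme points and P = 60x1 + 39x2:
  (0, 21) → P = 819
  (0, 18) → P = 702
  (7, 18) → P = 1122

At the optimal vertex, 3x1 + 7x2 = 147 and x2 = 18.
Solving simultaneously gives x1 = 7, x2 = 18.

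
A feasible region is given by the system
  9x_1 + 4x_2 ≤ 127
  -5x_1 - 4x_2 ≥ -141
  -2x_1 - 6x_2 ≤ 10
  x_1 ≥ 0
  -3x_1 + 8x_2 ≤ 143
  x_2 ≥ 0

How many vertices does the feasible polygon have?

4

Of the 15 pairwise boundary intersections, those satisfying every inequality are:
  (37/7, 139/7)
  (127/9, 0)
  (0, 143/8)
  (0, 0)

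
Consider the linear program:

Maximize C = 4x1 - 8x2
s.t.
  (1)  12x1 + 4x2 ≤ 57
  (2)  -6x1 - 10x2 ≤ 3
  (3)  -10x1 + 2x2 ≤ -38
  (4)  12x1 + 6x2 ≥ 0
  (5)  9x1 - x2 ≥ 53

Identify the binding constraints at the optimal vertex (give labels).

(1) and (2)

Feasible corners and C = 4x1 - 8x2:
  (97/16, -63/16) → C = 223/4
  (269/48, -41/16) → C = 515/12
  (527/96, -115/32) → C = 1217/24

The maximum is at (97/16, -63/16). Substituting into each constraint, equality holds for (1) and (2); the remaining constraints have slack.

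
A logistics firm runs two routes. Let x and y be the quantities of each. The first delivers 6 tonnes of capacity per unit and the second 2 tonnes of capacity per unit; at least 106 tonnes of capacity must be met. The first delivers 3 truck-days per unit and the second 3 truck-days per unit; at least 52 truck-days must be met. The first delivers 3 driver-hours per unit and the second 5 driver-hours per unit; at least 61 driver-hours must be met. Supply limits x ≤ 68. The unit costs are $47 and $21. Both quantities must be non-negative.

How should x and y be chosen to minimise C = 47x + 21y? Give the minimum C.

Corner points and C = 47x + 21y:
  (0, 53) → C = 1113
  (61/3, 0) → C = 2867/3
  (68, 0) → C = 3196
  (17, 2) → C = 841
The feasible region is unbounded (it extends along (0, 1)), but C strictly increases along every unbounded feasible direction, so there is no improving ray and the minimum is attained at a vertex.

x = 17, y = 2, minimum C = 841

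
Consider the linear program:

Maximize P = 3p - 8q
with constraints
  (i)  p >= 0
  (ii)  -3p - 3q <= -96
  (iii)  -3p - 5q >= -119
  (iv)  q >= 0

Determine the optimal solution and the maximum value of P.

p = 119/3, q = 0, maximum P = 119

Corner points and P = 3p - 8q:
  (41/2, 23/2) → P = -61/2
  (32, 0) → P = 96
  (119/3, 0) → P = 119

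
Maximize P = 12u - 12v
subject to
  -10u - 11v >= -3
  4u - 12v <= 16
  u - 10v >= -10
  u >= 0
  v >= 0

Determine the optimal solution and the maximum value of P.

Corner points and P = 12u - 12v:
  (0, 3/11) → P = -36/11
  (3/10, 0) → P = 18/5
  (0, 0) → P = 0

At the optimal vertex, -10u - 11v = -3 and v = 0.
Solving simultaneously gives u = 3/10, v = 0.

u = 3/10, v = 0, maximum P = 18/5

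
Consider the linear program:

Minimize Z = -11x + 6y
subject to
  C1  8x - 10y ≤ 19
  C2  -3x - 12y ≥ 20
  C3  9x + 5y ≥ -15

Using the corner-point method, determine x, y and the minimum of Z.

x = 2/9, y = -31/18, minimum Z = -115/9

Feasible corners and Z = -11x + 6y:
  (2/9, -31/18) → Z = -115/9
  (-11/26, -291/130) → Z = -1141/130
  (-80/93, -45/31) → Z = 70/93

The binding constraints are 8x - 10y = 19 and -3x - 12y = 20.
Solving simultaneously gives x = 2/9, y = -31/18.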